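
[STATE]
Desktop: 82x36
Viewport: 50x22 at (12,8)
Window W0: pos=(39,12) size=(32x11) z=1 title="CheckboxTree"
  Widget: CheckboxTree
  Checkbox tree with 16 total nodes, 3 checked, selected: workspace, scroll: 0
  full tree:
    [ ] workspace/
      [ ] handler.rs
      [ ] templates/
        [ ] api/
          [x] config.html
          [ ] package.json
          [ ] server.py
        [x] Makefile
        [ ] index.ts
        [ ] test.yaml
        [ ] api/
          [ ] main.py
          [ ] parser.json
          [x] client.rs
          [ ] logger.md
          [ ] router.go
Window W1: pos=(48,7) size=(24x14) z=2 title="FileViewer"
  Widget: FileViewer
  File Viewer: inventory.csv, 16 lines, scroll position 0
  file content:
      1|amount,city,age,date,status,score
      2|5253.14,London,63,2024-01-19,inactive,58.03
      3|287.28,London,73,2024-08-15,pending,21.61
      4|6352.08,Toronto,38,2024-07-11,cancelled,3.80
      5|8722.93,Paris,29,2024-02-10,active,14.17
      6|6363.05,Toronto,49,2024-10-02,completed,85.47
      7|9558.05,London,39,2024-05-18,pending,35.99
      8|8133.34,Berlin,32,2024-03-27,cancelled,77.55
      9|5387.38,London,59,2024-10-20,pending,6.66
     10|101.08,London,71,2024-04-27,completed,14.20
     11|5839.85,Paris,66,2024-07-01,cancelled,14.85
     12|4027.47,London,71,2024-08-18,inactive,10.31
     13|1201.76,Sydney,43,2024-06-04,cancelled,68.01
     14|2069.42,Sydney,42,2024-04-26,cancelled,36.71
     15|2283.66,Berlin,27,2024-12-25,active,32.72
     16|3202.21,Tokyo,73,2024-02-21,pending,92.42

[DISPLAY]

                                    ┃ FileViewer  
                                    ┠─────────────
                                    ┃amount,city,a
                                    ┃5253.14,Londo
                           ┏━━━━━━━━┃287.28,London
                           ┃ Checkbo┃6352.08,Toron
                           ┠────────┃8722.93,Paris
                           ┃>[-] wor┃6363.05,Toron
                           ┃   [ ] h┃9558.05,Londo
                           ┃   [-] t┃8133.34,Berli
                           ┃     [-]┃5387.38,Londo
                           ┃       [┃101.08,London
                           ┃       [┗━━━━━━━━━━━━━
                           ┃       [ ] server.py  
                           ┗━━━━━━━━━━━━━━━━━━━━━━
                                                  
                                                  
                                                  
                                                  
                                                  
                                                  
                                                  


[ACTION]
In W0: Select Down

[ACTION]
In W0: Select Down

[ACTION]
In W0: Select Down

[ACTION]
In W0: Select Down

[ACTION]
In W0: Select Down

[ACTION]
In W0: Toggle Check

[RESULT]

                                    ┃ FileViewer  
                                    ┠─────────────
                                    ┃amount,city,a
                                    ┃5253.14,Londo
                           ┏━━━━━━━━┃287.28,London
                           ┃ Checkbo┃6352.08,Toron
                           ┠────────┃8722.93,Paris
                           ┃ [-] wor┃6363.05,Toron
                           ┃   [ ] h┃9558.05,Londo
                           ┃   [-] t┃8133.34,Berli
                           ┃     [-]┃5387.38,Londo
                           ┃       [┃101.08,London
                           ┃>      [┗━━━━━━━━━━━━━
                           ┃       [ ] server.py  
                           ┗━━━━━━━━━━━━━━━━━━━━━━
                                                  
                                                  
                                                  
                                                  
                                                  
                                                  
                                                  


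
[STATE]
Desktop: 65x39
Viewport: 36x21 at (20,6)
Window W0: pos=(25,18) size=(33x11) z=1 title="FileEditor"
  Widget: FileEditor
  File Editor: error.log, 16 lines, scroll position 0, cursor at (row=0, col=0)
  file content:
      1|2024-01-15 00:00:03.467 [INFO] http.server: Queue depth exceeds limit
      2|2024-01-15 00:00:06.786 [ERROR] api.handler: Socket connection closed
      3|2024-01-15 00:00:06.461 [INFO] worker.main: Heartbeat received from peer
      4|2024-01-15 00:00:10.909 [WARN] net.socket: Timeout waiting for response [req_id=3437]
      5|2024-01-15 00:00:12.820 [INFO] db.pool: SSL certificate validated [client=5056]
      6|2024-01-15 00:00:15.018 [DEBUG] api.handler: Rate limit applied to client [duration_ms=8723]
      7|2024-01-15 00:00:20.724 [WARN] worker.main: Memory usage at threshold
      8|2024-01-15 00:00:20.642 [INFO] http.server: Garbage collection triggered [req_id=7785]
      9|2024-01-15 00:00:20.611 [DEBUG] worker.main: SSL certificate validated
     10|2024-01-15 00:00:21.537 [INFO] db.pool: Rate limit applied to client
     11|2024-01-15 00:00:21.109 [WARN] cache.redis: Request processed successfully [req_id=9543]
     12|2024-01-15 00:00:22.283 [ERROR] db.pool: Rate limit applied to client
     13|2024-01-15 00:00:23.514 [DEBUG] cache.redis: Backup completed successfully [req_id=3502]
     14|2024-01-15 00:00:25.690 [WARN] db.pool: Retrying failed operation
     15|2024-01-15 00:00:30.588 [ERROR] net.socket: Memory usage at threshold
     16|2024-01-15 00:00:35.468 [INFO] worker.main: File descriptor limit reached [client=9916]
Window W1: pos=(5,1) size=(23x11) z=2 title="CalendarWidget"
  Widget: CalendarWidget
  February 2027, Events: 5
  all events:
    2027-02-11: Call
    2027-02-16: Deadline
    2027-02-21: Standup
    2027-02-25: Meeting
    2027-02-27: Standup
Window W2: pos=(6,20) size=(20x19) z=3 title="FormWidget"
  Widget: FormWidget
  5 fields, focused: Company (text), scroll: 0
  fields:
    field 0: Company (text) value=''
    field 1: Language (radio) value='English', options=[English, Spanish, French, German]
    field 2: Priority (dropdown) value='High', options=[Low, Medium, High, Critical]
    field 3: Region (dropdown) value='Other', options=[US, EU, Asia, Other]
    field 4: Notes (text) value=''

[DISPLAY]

  6  7 ┃                            
2 13 14┃                            
9 20 21┃                            
6 27* 2┃                            
       ┃                            
━━━━━━━┛                            
                                    
                                    
                                    
                                    
                                    
                                    
     ┏━━━━━━━━━━━━━━━━━━━━━━━━━━━━━━
     ┃ FileEditor                   
━━━━━┓──────────────────────────────
     ┃█024-01-15 00:00:03.467 [INFO]
─────┨2024-01-15 00:00:06.786 [ERROR
 [  ]┃2024-01-15 00:00:06.461 [INFO]
 (●) ┃2024-01-15 00:00:10.909 [WARN]
 [H▼]┃2024-01-15 00:00:12.820 [INFO]
 [O▼]┃2024-01-15 00:00:15.018 [DEBUG


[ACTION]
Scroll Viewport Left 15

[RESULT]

┃ 1  2  3  4  5  6  7 ┃             
┃ 8  9 10 11* 12 13 14┃             
┃15 16* 17 18 19 20 21┃             
┃22 23 24 25* 26 27* 2┃             
┃                     ┃             
┗━━━━━━━━━━━━━━━━━━━━━┛             
                                    
                                    
                                    
                                    
                                    
                                    
                    ┏━━━━━━━━━━━━━━━
                    ┃ FileEditor    
 ┏━━━━━━━━━━━━━━━━━━┓───────────────
 ┃ FormWidget       ┃█024-01-15 00:0
 ┠──────────────────┨2024-01-15 00:0
 ┃> Company:    [  ]┃2024-01-15 00:0
 ┃  Language:   (●) ┃2024-01-15 00:0
 ┃  Priority:   [H▼]┃2024-01-15 00:0
 ┃  Region:     [O▼]┃2024-01-15 00:0


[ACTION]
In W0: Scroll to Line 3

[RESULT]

┃ 1  2  3  4  5  6  7 ┃             
┃ 8  9 10 11* 12 13 14┃             
┃15 16* 17 18 19 20 21┃             
┃22 23 24 25* 26 27* 2┃             
┃                     ┃             
┗━━━━━━━━━━━━━━━━━━━━━┛             
                                    
                                    
                                    
                                    
                                    
                                    
                    ┏━━━━━━━━━━━━━━━
                    ┃ FileEditor    
 ┏━━━━━━━━━━━━━━━━━━┓───────────────
 ┃ FormWidget       ┃2024-01-15 00:0
 ┠──────────────────┨2024-01-15 00:0
 ┃> Company:    [  ]┃2024-01-15 00:0
 ┃  Language:   (●) ┃2024-01-15 00:0
 ┃  Priority:   [H▼]┃2024-01-15 00:0
 ┃  Region:     [O▼]┃2024-01-15 00:0


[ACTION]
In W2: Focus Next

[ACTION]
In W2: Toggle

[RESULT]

┃ 1  2  3  4  5  6  7 ┃             
┃ 8  9 10 11* 12 13 14┃             
┃15 16* 17 18 19 20 21┃             
┃22 23 24 25* 26 27* 2┃             
┃                     ┃             
┗━━━━━━━━━━━━━━━━━━━━━┛             
                                    
                                    
                                    
                                    
                                    
                                    
                    ┏━━━━━━━━━━━━━━━
                    ┃ FileEditor    
 ┏━━━━━━━━━━━━━━━━━━┓───────────────
 ┃ FormWidget       ┃2024-01-15 00:0
 ┠──────────────────┨2024-01-15 00:0
 ┃  Company:    [  ]┃2024-01-15 00:0
 ┃> Language:   (●) ┃2024-01-15 00:0
 ┃  Priority:   [H▼]┃2024-01-15 00:0
 ┃  Region:     [O▼]┃2024-01-15 00:0


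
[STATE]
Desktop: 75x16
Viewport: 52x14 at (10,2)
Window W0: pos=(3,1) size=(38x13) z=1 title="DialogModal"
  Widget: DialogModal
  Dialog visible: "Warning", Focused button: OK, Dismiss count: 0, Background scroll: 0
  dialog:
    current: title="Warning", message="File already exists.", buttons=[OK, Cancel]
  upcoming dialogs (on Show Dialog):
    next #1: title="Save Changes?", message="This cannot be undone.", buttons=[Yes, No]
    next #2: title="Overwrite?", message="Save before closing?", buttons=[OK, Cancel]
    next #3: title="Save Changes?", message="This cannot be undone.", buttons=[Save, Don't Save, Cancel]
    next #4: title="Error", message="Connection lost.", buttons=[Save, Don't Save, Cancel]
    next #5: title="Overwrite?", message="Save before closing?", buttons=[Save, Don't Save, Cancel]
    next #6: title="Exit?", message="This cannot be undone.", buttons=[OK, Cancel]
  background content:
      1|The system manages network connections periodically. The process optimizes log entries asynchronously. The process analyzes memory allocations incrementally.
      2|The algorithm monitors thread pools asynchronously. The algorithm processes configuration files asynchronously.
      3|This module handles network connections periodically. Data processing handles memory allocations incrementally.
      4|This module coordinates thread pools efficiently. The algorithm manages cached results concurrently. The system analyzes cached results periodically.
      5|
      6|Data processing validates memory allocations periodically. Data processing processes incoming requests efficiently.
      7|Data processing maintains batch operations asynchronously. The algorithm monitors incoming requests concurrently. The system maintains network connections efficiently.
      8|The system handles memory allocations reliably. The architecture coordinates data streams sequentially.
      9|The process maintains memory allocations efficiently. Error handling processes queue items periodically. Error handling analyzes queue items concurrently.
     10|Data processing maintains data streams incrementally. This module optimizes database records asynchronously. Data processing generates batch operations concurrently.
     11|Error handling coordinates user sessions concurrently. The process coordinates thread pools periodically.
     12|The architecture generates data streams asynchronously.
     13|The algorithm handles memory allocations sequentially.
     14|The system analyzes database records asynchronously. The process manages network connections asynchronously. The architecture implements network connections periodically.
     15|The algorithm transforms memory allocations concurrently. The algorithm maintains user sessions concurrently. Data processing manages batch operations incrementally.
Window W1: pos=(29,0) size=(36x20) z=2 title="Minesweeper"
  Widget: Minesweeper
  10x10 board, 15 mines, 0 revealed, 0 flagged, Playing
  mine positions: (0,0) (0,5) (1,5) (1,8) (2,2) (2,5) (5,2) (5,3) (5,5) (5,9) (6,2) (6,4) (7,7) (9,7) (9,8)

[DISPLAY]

gModal             ┠────────────────────────────────
───────────────────┃■■■■■■■■■■                      
stem manages networ┃■■■■■■■■■■                      
gorithm monitors th┃■■■■■■■■■■                      
┌──────────────────┃■■■■■■■■■■                      
│       Warning    ┃■■■■■■■■■■                      
│ File already exis┃■■■■■■■■■■                      
│    [OK]  Cancel  ┃■■■■■■■■■■                      
└──────────────────┃■■■■■■■■■■                      
stem handles memory┃■■■■■■■■■■                      
ocess maintains mem┃■■■■■■■■■■                      
━━━━━━━━━━━━━━━━━━━┃                                
                   ┃                                
                   ┃                                


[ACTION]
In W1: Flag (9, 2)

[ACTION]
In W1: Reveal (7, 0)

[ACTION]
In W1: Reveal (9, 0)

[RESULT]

gModal             ┠────────────────────────────────
───────────────────┃■■■■■■■■■■                      
stem manages networ┃12■■■■■■■■                      
gorithm monitors th┃ 1■■■■■■■■                      
┌──────────────────┃ 1■■■■■■■■                      
│       Warning    ┃ 1■■■■■■■■                      
│ File already exis┃ 2■■■■■■■■                      
│    [OK]  Cancel  ┃ 2■■■■■■■■                      
└──────────────────┃ 112111■■■                      
stem handles memory┃      2■■■                      
ocess maintains mem┃      1■■■                      
━━━━━━━━━━━━━━━━━━━┃                                
                   ┃                                
                   ┃                                


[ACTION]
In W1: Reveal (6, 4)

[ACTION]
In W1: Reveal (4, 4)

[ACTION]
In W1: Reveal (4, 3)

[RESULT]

gModal             ┠────────────────────────────────
───────────────────┃✹■■■■✹■■■■                      
stem manages networ┃12■■■✹■■✹■                      
gorithm monitors th┃ 1✹■■✹■■■■                      
┌──────────────────┃ 1■■■■■■■■                      
│       Warning    ┃ 1■■■■■■■■                      
│ File already exis┃ 2✹✹■✹■■■✹                      
│    [OK]  Cancel  ┃ 2✹■✹■■■■■                      
└──────────────────┃ 112111✹■■                      
stem handles memory┃      2■■■                      
ocess maintains mem┃      1✹✹■                      
━━━━━━━━━━━━━━━━━━━┃                                
                   ┃                                
                   ┃                                


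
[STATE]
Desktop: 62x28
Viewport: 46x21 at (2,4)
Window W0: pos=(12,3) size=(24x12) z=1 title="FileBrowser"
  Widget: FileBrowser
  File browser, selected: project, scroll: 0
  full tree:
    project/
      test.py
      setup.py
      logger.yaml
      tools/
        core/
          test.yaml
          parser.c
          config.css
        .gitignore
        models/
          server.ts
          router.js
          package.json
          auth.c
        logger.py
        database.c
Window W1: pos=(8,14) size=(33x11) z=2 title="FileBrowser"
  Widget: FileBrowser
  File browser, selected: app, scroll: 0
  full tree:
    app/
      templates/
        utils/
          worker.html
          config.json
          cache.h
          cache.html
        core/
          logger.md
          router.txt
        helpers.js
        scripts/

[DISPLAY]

          ┃ FileBrowser          ┃            
          ┠──────────────────────┨            
          ┃> [-] project/        ┃            
          ┃    test.py           ┃            
          ┃    setup.py          ┃            
          ┃    logger.yaml       ┃            
          ┃    [+] tools/        ┃            
          ┃                      ┃            
          ┃                      ┃            
          ┃                      ┃            
      ┏━━━━━━━━━━━━━━━━━━━━━━━━━━━━━━━┓       
      ┃ FileBrowser                   ┃       
      ┠───────────────────────────────┨       
      ┃> [-] app/                     ┃       
      ┃    [+] templates/             ┃       
      ┃                               ┃       
      ┃                               ┃       
      ┃                               ┃       
      ┃                               ┃       
      ┃                               ┃       
      ┗━━━━━━━━━━━━━━━━━━━━━━━━━━━━━━━┛       


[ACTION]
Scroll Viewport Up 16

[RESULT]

                                              
                                              
                                              
          ┏━━━━━━━━━━━━━━━━━━━━━━┓            
          ┃ FileBrowser          ┃            
          ┠──────────────────────┨            
          ┃> [-] project/        ┃            
          ┃    test.py           ┃            
          ┃    setup.py          ┃            
          ┃    logger.yaml       ┃            
          ┃    [+] tools/        ┃            
          ┃                      ┃            
          ┃                      ┃            
          ┃                      ┃            
      ┏━━━━━━━━━━━━━━━━━━━━━━━━━━━━━━━┓       
      ┃ FileBrowser                   ┃       
      ┠───────────────────────────────┨       
      ┃> [-] app/                     ┃       
      ┃    [+] templates/             ┃       
      ┃                               ┃       
      ┃                               ┃       


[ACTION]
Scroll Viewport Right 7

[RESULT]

                                              
                                              
                                              
   ┏━━━━━━━━━━━━━━━━━━━━━━┓                   
   ┃ FileBrowser          ┃                   
   ┠──────────────────────┨                   
   ┃> [-] project/        ┃                   
   ┃    test.py           ┃                   
   ┃    setup.py          ┃                   
   ┃    logger.yaml       ┃                   
   ┃    [+] tools/        ┃                   
   ┃                      ┃                   
   ┃                      ┃                   
   ┃                      ┃                   
━━━━━━━━━━━━━━━━━━━━━━━━━━━━━━━┓              
 FileBrowser                   ┃              
───────────────────────────────┨              
> [-] app/                     ┃              
    [+] templates/             ┃              
                               ┃              
                               ┃              


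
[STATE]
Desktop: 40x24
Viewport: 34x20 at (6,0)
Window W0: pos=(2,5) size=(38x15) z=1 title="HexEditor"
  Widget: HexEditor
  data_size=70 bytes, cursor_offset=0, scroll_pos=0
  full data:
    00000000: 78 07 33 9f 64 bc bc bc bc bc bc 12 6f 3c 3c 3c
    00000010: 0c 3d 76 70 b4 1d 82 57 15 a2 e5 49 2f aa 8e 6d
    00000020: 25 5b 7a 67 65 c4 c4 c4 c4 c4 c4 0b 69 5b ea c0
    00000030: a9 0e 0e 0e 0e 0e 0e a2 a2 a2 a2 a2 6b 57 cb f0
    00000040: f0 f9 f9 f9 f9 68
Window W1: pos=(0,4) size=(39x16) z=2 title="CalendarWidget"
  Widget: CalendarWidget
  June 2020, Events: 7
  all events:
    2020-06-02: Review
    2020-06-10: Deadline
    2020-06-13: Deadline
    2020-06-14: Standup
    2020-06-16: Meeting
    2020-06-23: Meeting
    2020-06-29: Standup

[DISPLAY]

                                  
                                  
                                  
                                  
━━━━━━━━━━━━━━━━━━━━━━━━━━━━━━━━┓ 
ndarWidget                      ┃┓
────────────────────────────────┨┃
         June 2020              ┃┨
 We Th Fr Sa Su                 ┃┃
*  3  4  5  6  7                ┃┃
 10* 11 12 13* 14*              ┃┃
* 17 18 19 20 21                ┃┃
* 24 25 26 27 28                ┃┃
0                               ┃┃
                                ┃┃
                                ┃┃
                                ┃┃
                                ┃┃
                                ┃┃
━━━━━━━━━━━━━━━━━━━━━━━━━━━━━━━━┛┛


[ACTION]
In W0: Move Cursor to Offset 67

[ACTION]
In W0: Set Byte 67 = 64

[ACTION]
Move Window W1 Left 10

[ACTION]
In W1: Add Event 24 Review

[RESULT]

                                  
                                  
                                  
                                  
━━━━━━━━━━━━━━━━━━━━━━━━━━━━━━━━┓ 
ndarWidget                      ┃┓
────────────────────────────────┨┃
         June 2020              ┃┨
 We Th Fr Sa Su                 ┃┃
*  3  4  5  6  7                ┃┃
 10* 11 12 13* 14*              ┃┃
* 17 18 19 20 21                ┃┃
* 24* 25 26 27 28               ┃┃
0                               ┃┃
                                ┃┃
                                ┃┃
                                ┃┃
                                ┃┃
                                ┃┃
━━━━━━━━━━━━━━━━━━━━━━━━━━━━━━━━┛┛


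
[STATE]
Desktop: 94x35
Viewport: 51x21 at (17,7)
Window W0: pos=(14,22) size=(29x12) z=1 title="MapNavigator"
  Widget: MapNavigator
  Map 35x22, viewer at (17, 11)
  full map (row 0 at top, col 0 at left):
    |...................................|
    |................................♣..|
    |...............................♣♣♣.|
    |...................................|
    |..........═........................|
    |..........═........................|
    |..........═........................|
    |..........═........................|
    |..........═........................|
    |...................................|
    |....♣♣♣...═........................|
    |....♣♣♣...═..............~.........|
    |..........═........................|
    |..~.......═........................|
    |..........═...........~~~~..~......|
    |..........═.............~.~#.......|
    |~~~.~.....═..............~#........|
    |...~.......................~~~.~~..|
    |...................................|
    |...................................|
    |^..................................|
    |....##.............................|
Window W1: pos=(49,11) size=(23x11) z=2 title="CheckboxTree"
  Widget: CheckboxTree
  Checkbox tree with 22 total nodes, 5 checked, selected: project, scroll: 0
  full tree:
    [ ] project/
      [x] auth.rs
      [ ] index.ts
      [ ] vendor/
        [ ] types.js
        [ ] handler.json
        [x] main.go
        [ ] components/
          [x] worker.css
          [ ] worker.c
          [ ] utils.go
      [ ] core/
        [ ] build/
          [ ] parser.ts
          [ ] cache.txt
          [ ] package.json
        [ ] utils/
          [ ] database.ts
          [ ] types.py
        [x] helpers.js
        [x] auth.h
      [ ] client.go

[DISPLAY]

                                                   
                                                   
                                                   
                                                   
                                ┏━━━━━━━━━━━━━━━━━━
                                ┃ CheckboxTree     
                                ┠──────────────────
                                ┃>[-] project/     
                                ┃   [x] auth.rs    
                                ┃   [ ] index.ts   
                                ┃   [-] vendor/    
                                ┃     [ ] types.js 
                                ┃     [ ] handler.j
                                ┃     [x] main.go  
                                ┗━━━━━━━━━━━━━━━━━━
━━━━━━━━━━━━━━━━━━━━━━━━━┓                         
apNavigator              ┃                         
─────────────────────────┨                         
....═....................┃                         
....═....................┃                         
.........................┃                         


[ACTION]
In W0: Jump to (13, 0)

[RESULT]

                                                   
                                                   
                                                   
                                                   
                                ┏━━━━━━━━━━━━━━━━━━
                                ┃ CheckboxTree     
                                ┠──────────────────
                                ┃>[-] project/     
                                ┃   [x] auth.rs    
                                ┃   [ ] index.ts   
                                ┃   [-] vendor/    
                                ┃     [ ] types.js 
                                ┃     [ ] handler.j
                                ┃     [x] main.go  
                                ┗━━━━━━━━━━━━━━━━━━
━━━━━━━━━━━━━━━━━━━━━━━━━┓                         
apNavigator              ┃                         
─────────────────────────┨                         
                         ┃                         
                         ┃                         
                         ┃                         


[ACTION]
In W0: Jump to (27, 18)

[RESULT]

                                                   
                                                   
                                                   
                                                   
                                ┏━━━━━━━━━━━━━━━━━━
                                ┃ CheckboxTree     
                                ┠──────────────────
                                ┃>[-] project/     
                                ┃   [x] auth.rs    
                                ┃   [ ] index.ts   
                                ┃   [-] vendor/    
                                ┃     [ ] types.js 
                                ┃     [ ] handler.j
                                ┃     [x] main.go  
                                ┗━━━━━━━━━━━━━━━━━━
━━━━━━━━━━━━━━━━━━━━━━━━━┓                         
apNavigator              ┃                         
─────────────────────────┨                         
......~~~~..~......      ┃                         
........~.~#.......      ┃                         
.........~#........      ┃                         


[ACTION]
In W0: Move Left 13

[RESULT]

                                                   
                                                   
                                                   
                                                   
                                ┏━━━━━━━━━━━━━━━━━━
                                ┃ CheckboxTree     
                                ┠──────────────────
                                ┃>[-] project/     
                                ┃   [x] auth.rs    
                                ┃   [ ] index.ts   
                                ┃   [-] vendor/    
                                ┃     [ ] types.js 
                                ┃     [ ] handler.j
                                ┃     [x] main.go  
                                ┗━━━━━━━━━━━━━━━━━━
━━━━━━━━━━━━━━━━━━━━━━━━━┓                         
apNavigator              ┃                         
─────────────────────────┨                         
.......═...........~~~~..┃                         
.......═.............~.~#┃                         
.~.....═..............~#.┃                         


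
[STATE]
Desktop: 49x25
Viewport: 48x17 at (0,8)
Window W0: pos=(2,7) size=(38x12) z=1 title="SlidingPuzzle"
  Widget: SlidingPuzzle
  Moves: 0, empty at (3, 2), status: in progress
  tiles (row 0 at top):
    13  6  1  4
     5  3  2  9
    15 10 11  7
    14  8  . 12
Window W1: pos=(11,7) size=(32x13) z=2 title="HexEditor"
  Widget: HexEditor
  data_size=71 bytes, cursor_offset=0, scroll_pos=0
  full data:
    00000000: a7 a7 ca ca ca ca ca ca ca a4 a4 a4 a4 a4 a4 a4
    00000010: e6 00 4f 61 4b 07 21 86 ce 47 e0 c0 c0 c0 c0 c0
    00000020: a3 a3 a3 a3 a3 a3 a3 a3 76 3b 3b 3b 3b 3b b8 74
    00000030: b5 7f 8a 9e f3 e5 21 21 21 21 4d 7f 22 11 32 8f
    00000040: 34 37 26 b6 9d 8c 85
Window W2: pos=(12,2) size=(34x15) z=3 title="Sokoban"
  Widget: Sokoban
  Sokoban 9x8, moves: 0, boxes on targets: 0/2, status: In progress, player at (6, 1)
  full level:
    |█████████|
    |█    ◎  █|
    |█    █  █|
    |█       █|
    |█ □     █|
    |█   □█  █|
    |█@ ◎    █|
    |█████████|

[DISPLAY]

  ┃ Sliding┃┃█       █                       ┃  
  ┠────────┠┃█ □     █                       ┃  
  ┃┌────┬──┃┃█   □█  █                       ┃  
  ┃│ 13 │  ┃┃█@ ◎    █                       ┃  
  ┃├────┼──┃┃█████████                       ┃  
  ┃│  5 │  ┃┃Moves: 0  0/2                   ┃  
  ┃├────┼──┃┃                                ┃  
  ┃│ 15 │ 1┃┃                                ┃  
  ┃├────┼──┃┗━━━━━━━━━━━━━━━━━━━━━━━━━━━━━━━━┛  
  ┃│ 14 │  ┃                              ┃     
  ┗━━━━━━━━┃                              ┃     
           ┗━━━━━━━━━━━━━━━━━━━━━━━━━━━━━━┛     
                                                
                                                
                                                
                                                
                                                


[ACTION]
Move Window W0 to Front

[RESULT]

  ┃ SlidingPuzzle                      ┃     ┃  
  ┠────────────────────────────────────┨     ┃  
  ┃┌────┬────┬────┬────┐               ┃     ┃  
  ┃│ 13 │  6 │  1 │  4 │               ┃     ┃  
  ┃├────┼────┼────┼────┤               ┃     ┃  
  ┃│  5 │  3 │  2 │  9 │               ┃     ┃  
  ┃├────┼────┼────┼────┤               ┃     ┃  
  ┃│ 15 │ 10 │ 11 │  7 │               ┃     ┃  
  ┃├────┼────┼────┼────┤               ┃━━━━━┛  
  ┃│ 14 │  8 │    │ 12 │               ┃  ┃     
  ┗━━━━━━━━━━━━━━━━━━━━━━━━━━━━━━━━━━━━┛  ┃     
           ┗━━━━━━━━━━━━━━━━━━━━━━━━━━━━━━┛     
                                                
                                                
                                                
                                                
                                                


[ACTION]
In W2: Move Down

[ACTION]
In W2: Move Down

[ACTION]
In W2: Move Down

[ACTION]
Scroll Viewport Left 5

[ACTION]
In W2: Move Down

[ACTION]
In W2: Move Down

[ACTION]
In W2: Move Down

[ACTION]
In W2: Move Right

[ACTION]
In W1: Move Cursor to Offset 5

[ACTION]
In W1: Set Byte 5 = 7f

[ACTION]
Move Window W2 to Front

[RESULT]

  ┃ SlidingP┃█       █                       ┃  
  ┠─────────┃█ □     █                       ┃  
  ┃┌────┬───┃█   □█  █                       ┃  
  ┃│ 13 │  6┃█ @◎    █                       ┃  
  ┃├────┼───┃█████████                       ┃  
  ┃│  5 │  3┃Moves: 1  0/2                   ┃  
  ┃├────┼───┃                                ┃  
  ┃│ 15 │ 10┃                                ┃  
  ┃├────┼───┗━━━━━━━━━━━━━━━━━━━━━━━━━━━━━━━━┛  
  ┃│ 14 │  8 │    │ 12 │               ┃  ┃     
  ┗━━━━━━━━━━━━━━━━━━━━━━━━━━━━━━━━━━━━┛  ┃     
           ┗━━━━━━━━━━━━━━━━━━━━━━━━━━━━━━┛     
                                                
                                                
                                                
                                                
                                                


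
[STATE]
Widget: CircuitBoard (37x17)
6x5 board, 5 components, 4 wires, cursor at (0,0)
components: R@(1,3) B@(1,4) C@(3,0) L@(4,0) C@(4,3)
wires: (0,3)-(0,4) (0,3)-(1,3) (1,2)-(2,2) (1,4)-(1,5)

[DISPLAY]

   0 1 2 3 4 5                       
0  [.]          · ─ ·                
                │                    
1           ·   R   B ─ ·            
            │                        
2           ·                        
                                     
3   C                                
                                     
4   L           C                    
Cursor: (0,0)                        
                                     
                                     
                                     
                                     
                                     
                                     


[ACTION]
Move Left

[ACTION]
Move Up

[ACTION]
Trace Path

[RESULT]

   0 1 2 3 4 5                       
0  [.]          · ─ ·                
                │                    
1           ·   R   B ─ ·            
            │                        
2           ·                        
                                     
3   C                                
                                     
4   L           C                    
Cursor: (0,0)  Trace: No connections 
                                     
                                     
                                     
                                     
                                     
                                     


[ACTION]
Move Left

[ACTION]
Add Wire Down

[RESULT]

   0 1 2 3 4 5                       
0  [.]          · ─ ·                
    │           │                    
1   ·       ·   R   B ─ ·            
            │                        
2           ·                        
                                     
3   C                                
                                     
4   L           C                    
Cursor: (0,0)  Trace: No connections 
                                     
                                     
                                     
                                     
                                     
                                     


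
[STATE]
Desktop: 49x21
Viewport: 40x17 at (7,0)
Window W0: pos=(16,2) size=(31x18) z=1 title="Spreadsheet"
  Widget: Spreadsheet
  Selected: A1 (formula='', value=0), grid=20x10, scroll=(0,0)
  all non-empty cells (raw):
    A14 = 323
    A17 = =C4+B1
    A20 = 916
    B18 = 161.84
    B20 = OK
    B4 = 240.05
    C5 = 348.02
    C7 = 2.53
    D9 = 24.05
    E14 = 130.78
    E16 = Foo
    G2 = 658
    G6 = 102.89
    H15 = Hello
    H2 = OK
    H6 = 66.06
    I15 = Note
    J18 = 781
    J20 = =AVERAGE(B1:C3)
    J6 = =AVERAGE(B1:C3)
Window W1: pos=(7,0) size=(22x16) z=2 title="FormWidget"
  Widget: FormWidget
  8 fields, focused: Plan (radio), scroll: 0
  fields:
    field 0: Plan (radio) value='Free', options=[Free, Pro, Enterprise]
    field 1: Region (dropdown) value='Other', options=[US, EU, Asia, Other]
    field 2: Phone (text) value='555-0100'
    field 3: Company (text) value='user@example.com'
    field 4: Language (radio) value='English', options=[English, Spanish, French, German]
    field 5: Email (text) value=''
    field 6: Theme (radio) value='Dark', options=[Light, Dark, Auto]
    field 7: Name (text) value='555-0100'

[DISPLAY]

┏━━━━━━━━━━━━━━━━━━━━┓                  
┃ FormWidget         ┃                  
┠────────────────────┨━━━━━━━━━━━━━━━━━┓
┃> Plan:       (●) Fr┃                 ┃
┃  Region:     [Oth▼]┃─────────────────┨
┃  Phone:      [555-]┃                 ┃
┃  Company:    [user]┃   B       C     ┃
┃  Language:   (●) En┃-----------------┃
┃  Email:      [    ]┃       0       0 ┃
┃  Theme:      ( ) Li┃       0       0 ┃
┃  Name:       [555-]┃       0       0 ┃
┃                    ┃  240.05       0 ┃
┃                    ┃       0  348.02 ┃
┃                    ┃       0       0 ┃
┃                    ┃       0    2.53 ┃
┗━━━━━━━━━━━━━━━━━━━━┛       0       0 ┃
         ┃  9        0       0       0 ┃


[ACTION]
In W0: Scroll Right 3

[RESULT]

┏━━━━━━━━━━━━━━━━━━━━┓                  
┃ FormWidget         ┃                  
┠────────────────────┨━━━━━━━━━━━━━━━━━┓
┃> Plan:       (●) Fr┃                 ┃
┃  Region:     [Oth▼]┃─────────────────┨
┃  Phone:      [555-]┃                 ┃
┃  Company:    [user]┃   E       F     ┃
┃  Language:   (●) En┃-----------------┃
┃  Email:      [    ]┃       0       0 ┃
┃  Theme:      ( ) Li┃       0       0 ┃
┃  Name:       [555-]┃       0       0 ┃
┃                    ┃       0       0 ┃
┃                    ┃       0       0 ┃
┃                    ┃       0       0 ┃
┃                    ┃       0       0 ┃
┗━━━━━━━━━━━━━━━━━━━━┛       0       0 ┃
         ┃  9    24.05       0       0 ┃


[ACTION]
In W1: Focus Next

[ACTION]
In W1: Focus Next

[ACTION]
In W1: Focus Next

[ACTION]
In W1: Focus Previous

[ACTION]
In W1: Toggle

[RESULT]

┏━━━━━━━━━━━━━━━━━━━━┓                  
┃ FormWidget         ┃                  
┠────────────────────┨━━━━━━━━━━━━━━━━━┓
┃  Plan:       (●) Fr┃                 ┃
┃  Region:     [Oth▼]┃─────────────────┨
┃> Phone:      [555-]┃                 ┃
┃  Company:    [user]┃   E       F     ┃
┃  Language:   (●) En┃-----------------┃
┃  Email:      [    ]┃       0       0 ┃
┃  Theme:      ( ) Li┃       0       0 ┃
┃  Name:       [555-]┃       0       0 ┃
┃                    ┃       0       0 ┃
┃                    ┃       0       0 ┃
┃                    ┃       0       0 ┃
┃                    ┃       0       0 ┃
┗━━━━━━━━━━━━━━━━━━━━┛       0       0 ┃
         ┃  9    24.05       0       0 ┃
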